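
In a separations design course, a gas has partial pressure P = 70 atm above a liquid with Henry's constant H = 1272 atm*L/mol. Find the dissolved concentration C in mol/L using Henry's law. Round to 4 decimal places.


C = P / H
C = 70 / 1272
C = 0.0550 mol/L


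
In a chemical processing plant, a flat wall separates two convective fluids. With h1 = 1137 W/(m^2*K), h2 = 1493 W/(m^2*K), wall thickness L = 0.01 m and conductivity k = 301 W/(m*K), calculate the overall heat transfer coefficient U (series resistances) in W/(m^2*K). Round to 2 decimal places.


1/U = 1/h1 + L/k + 1/h2
1/U = 1/1137 + 0.01/301 + 1/1493
1/U = 0.0008795075 + 3.32226e-05 + 0.0006697924
1/U = 0.0015825225
U = 631.90 W/(m^2*K)


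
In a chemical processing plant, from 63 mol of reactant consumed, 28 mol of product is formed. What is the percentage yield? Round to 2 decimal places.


Yield = (moles product / moles consumed) * 100%
Yield = (28 / 63) * 100
Yield = 0.4444 * 100
Yield = 44.44%


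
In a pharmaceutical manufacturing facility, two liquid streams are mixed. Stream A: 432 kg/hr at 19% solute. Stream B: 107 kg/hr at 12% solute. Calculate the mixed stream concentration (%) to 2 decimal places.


Mass balance on solute: F1*x1 + F2*x2 = F3*x3
F3 = F1 + F2 = 432 + 107 = 539 kg/hr
x3 = (F1*x1 + F2*x2)/F3
x3 = (432*0.19 + 107*0.12) / 539
x3 = 17.61%


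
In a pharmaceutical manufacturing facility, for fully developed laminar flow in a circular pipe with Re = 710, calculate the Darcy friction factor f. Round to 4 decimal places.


f = 64 / Re
f = 64 / 710
f = 0.0901


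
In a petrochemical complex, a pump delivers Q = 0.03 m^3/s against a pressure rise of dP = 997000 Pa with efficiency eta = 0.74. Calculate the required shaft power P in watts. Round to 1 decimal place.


P = Q * dP / eta
P = 0.03 * 997000 / 0.74
P = 29910.0 / 0.74
P = 40418.9 W


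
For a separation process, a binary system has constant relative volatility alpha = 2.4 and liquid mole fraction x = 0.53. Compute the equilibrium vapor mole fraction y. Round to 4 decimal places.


y = alpha*x / (1 + (alpha-1)*x)
y = 2.4*0.53 / (1 + (2.4-1)*0.53)
y = 1.272 / (1 + 0.742)
y = 1.272 / 1.742
y = 0.7302


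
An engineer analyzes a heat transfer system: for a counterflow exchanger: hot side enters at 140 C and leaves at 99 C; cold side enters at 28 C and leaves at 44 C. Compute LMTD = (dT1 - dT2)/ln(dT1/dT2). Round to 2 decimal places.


dT1 = Th_in - Tc_out = 140 - 44 = 96
dT2 = Th_out - Tc_in = 99 - 28 = 71
LMTD = (dT1 - dT2) / ln(dT1/dT2)
LMTD = (96 - 71) / ln(96/71)
LMTD = 82.87 K


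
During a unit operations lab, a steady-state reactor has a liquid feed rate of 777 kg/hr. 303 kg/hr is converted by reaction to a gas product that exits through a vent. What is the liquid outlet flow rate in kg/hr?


Steady-state mass balance on the main outlet: F_out = F_in - F_removed
F_out = 777 - 303
F_out = 474 kg/hr


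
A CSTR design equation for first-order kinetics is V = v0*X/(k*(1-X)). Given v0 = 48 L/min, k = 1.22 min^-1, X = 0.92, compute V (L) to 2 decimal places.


V = v0 * X / (k * (1 - X))
V = 48 * 0.92 / (1.22 * (1 - 0.92))
V = 44.16 / (1.22 * 0.08)
V = 44.16 / 0.0976
V = 452.46 L


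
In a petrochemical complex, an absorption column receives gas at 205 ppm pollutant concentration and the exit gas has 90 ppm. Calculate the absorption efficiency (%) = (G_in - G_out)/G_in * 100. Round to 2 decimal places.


Efficiency = (G_in - G_out) / G_in * 100%
Efficiency = (205 - 90) / 205 * 100
Efficiency = 115 / 205 * 100
Efficiency = 56.10%


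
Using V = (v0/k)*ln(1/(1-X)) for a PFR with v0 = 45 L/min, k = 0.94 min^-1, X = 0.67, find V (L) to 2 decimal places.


V = (v0/k) * ln(1/(1-X))
V = (45/0.94) * ln(1/(1-0.67))
V = 47.87234 * ln(3.030303)
V = 47.87234 * 1.108663
V = 53.07 L


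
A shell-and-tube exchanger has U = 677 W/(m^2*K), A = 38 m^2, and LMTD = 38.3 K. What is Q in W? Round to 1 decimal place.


Q = U * A * LMTD
Q = 677 * 38 * 38.3
Q = 985305.8 W


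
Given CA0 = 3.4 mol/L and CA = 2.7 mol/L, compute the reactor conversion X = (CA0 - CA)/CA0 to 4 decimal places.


X = (CA0 - CA) / CA0
X = (3.4 - 2.7) / 3.4
X = 0.7 / 3.4
X = 0.2059


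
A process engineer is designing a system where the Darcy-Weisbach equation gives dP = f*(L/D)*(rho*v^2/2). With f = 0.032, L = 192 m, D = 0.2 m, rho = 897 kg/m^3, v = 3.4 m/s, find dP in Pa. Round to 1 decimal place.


dP = f * (L/D) * (rho*v^2/2)
dP = 0.032 * (192/0.2) * (897*3.4^2/2)
L/D = 960.0
rho*v^2/2 = 897*11.56/2 = 5184.66
dP = 0.032 * 960.0 * 5184.66
dP = 159272.8 Pa


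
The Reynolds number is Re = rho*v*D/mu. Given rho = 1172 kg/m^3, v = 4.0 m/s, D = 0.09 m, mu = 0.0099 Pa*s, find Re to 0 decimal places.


Re = rho * v * D / mu
Re = 1172 * 4.0 * 0.09 / 0.0099
Re = 421.92 / 0.0099
Re = 42618


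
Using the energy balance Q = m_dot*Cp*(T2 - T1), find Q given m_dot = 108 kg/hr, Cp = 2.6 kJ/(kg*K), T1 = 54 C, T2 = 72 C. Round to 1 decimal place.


Q = m_dot * Cp * (T2 - T1)
Q = 108 * 2.6 * (72 - 54)
Q = 108 * 2.6 * 18
Q = 5054.4 kJ/hr


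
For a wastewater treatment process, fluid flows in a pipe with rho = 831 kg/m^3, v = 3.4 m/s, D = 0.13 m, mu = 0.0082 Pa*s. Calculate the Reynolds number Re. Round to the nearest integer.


Re = rho * v * D / mu
Re = 831 * 3.4 * 0.13 / 0.0082
Re = 367.302 / 0.0082
Re = 44793


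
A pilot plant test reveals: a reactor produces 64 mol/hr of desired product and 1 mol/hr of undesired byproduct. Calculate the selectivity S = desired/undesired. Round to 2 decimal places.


S = desired product rate / undesired product rate
S = 64 / 1
S = 64.00


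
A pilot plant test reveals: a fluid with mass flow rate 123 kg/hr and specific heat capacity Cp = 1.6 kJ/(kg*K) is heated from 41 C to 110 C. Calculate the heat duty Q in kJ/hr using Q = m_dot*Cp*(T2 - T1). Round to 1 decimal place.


Q = m_dot * Cp * (T2 - T1)
Q = 123 * 1.6 * (110 - 41)
Q = 123 * 1.6 * 69
Q = 13579.2 kJ/hr


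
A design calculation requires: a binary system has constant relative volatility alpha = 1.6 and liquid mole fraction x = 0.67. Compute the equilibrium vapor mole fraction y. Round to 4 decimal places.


y = alpha*x / (1 + (alpha-1)*x)
y = 1.6*0.67 / (1 + (1.6-1)*0.67)
y = 1.072 / (1 + 0.402)
y = 1.072 / 1.402
y = 0.7646


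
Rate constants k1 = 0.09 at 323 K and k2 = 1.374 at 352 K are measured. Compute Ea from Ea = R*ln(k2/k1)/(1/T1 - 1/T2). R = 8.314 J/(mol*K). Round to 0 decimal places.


Ea = R * ln(k2/k1) / (1/T1 - 1/T2)
ln(k2/k1) = ln(1.374/0.09) = 2.7256718
1/T1 - 1/T2 = 1/323 - 1/352 = 0.000255066141
Ea = 8.314 * 2.7256718 / 0.000255066141
Ea = 88845 J/mol


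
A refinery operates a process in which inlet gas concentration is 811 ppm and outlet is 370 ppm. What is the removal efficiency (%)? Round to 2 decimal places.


Efficiency = (G_in - G_out) / G_in * 100%
Efficiency = (811 - 370) / 811 * 100
Efficiency = 441 / 811 * 100
Efficiency = 54.38%


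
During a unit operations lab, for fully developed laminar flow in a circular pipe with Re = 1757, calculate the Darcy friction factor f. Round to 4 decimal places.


f = 64 / Re
f = 64 / 1757
f = 0.0364


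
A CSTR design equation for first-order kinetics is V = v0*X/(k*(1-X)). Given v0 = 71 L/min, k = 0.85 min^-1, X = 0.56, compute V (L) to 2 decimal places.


V = v0 * X / (k * (1 - X))
V = 71 * 0.56 / (0.85 * (1 - 0.56))
V = 39.76 / (0.85 * 0.44)
V = 39.76 / 0.374
V = 106.31 L


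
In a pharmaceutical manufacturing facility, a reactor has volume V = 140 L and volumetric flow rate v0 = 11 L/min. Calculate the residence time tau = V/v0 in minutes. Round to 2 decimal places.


tau = V / v0
tau = 140 / 11
tau = 12.73 min


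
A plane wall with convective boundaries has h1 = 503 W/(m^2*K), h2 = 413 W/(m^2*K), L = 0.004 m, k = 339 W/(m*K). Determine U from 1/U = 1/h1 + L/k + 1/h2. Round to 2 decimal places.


1/U = 1/h1 + L/k + 1/h2
1/U = 1/503 + 0.004/339 + 1/413
1/U = 0.0019880716 + 1.17994e-05 + 0.0024213075
1/U = 0.0044211785
U = 226.18 W/(m^2*K)


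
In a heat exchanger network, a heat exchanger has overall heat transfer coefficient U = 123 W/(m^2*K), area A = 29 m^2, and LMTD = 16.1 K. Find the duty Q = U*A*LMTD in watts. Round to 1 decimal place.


Q = U * A * LMTD
Q = 123 * 29 * 16.1
Q = 57428.7 W


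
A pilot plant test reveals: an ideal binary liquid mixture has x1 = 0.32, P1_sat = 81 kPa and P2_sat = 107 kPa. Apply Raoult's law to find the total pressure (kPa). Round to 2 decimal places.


P = x1*P1_sat + x2*P2_sat
x2 = 1 - x1 = 1 - 0.32 = 0.68
P = 0.32*81 + 0.68*107
P = 25.92 + 72.76
P = 98.68 kPa


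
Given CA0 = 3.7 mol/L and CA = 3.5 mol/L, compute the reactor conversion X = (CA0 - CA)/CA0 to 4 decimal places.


X = (CA0 - CA) / CA0
X = (3.7 - 3.5) / 3.7
X = 0.2 / 3.7
X = 0.0541


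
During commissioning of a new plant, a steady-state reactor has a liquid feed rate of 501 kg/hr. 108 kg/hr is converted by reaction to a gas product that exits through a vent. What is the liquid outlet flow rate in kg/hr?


Steady-state mass balance on the main outlet: F_out = F_in - F_removed
F_out = 501 - 108
F_out = 393 kg/hr


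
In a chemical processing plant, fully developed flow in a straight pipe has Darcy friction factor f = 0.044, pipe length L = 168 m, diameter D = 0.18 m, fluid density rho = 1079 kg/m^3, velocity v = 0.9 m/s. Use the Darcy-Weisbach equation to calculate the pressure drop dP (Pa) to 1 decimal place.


dP = f * (L/D) * (rho*v^2/2)
dP = 0.044 * (168/0.18) * (1079*0.9^2/2)
L/D = 933.33333333
rho*v^2/2 = 1079*0.81/2 = 436.995
dP = 0.044 * 933.33333333 * 436.995
dP = 17945.9 Pa


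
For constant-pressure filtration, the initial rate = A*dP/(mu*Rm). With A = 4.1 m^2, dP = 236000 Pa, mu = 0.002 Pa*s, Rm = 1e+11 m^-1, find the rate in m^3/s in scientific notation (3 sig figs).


rate = A * dP / (mu * Rm)
rate = 4.1 * 236000 / (0.002 * 1e+11)
rate = 967600.0 / 2.000e+08
rate = 4.84e-03 m^3/s


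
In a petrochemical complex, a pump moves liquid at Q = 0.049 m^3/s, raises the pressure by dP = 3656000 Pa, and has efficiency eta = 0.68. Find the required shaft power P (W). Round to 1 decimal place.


P = Q * dP / eta
P = 0.049 * 3656000 / 0.68
P = 179144.0 / 0.68
P = 263447.1 W


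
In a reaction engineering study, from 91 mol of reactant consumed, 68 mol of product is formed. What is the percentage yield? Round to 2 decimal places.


Yield = (moles product / moles consumed) * 100%
Yield = (68 / 91) * 100
Yield = 0.7473 * 100
Yield = 74.73%


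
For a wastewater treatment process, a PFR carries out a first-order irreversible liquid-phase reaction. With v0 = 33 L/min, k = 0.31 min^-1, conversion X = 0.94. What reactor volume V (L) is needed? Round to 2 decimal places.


V = (v0/k) * ln(1/(1-X))
V = (33/0.31) * ln(1/(1-0.94))
V = 106.451613 * ln(16.666667)
V = 106.451613 * 2.813411
V = 299.49 L


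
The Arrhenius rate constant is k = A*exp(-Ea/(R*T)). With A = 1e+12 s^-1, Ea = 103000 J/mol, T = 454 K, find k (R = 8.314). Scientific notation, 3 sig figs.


k = A * exp(-Ea/(R*T))
k = 1e+12 * exp(-103000 / (8.314 * 454))
k = 1e+12 * exp(-27.287978)
k = 1.41e+00


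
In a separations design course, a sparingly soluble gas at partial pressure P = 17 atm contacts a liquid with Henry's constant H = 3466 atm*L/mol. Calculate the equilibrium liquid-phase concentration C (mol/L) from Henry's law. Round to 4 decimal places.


C = P / H
C = 17 / 3466
C = 0.0049 mol/L


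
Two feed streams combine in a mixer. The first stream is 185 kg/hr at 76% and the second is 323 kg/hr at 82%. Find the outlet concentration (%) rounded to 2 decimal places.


Mass balance on solute: F1*x1 + F2*x2 = F3*x3
F3 = F1 + F2 = 185 + 323 = 508 kg/hr
x3 = (F1*x1 + F2*x2)/F3
x3 = (185*0.76 + 323*0.82) / 508
x3 = 79.81%


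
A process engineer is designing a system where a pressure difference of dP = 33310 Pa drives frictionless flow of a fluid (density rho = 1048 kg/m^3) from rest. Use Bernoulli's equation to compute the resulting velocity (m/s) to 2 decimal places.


v = sqrt(2*dP/rho)
v = sqrt(2*33310/1048)
v = sqrt(63.568702)
v = 7.97 m/s


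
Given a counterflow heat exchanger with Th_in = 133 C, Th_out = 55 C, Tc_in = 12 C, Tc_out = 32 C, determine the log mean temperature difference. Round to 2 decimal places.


dT1 = Th_in - Tc_out = 133 - 32 = 101
dT2 = Th_out - Tc_in = 55 - 12 = 43
LMTD = (dT1 - dT2) / ln(dT1/dT2)
LMTD = (101 - 43) / ln(101/43)
LMTD = 67.92 K


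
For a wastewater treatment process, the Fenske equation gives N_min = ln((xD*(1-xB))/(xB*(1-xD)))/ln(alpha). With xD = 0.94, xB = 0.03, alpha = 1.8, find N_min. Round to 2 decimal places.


N_min = ln((xD*(1-xB))/(xB*(1-xD))) / ln(alpha)
Numerator inside ln: 0.9118 / 0.0018 = 506.555556
ln(506.555556) = 6.227634
ln(alpha) = ln(1.8) = 0.587787
N_min = 6.227634 / 0.587787 = 10.60


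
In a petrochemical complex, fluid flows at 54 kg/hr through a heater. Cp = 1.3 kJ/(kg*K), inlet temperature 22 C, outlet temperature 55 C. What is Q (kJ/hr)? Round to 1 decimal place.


Q = m_dot * Cp * (T2 - T1)
Q = 54 * 1.3 * (55 - 22)
Q = 54 * 1.3 * 33
Q = 2316.6 kJ/hr


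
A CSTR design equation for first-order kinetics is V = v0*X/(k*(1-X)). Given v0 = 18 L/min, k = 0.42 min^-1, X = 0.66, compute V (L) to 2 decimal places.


V = v0 * X / (k * (1 - X))
V = 18 * 0.66 / (0.42 * (1 - 0.66))
V = 11.88 / (0.42 * 0.34)
V = 11.88 / 0.1428
V = 83.19 L


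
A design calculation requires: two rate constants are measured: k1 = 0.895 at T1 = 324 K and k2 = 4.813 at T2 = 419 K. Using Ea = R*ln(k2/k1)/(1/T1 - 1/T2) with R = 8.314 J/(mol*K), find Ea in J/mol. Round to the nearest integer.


Ea = R * ln(k2/k1) / (1/T1 - 1/T2)
ln(k2/k1) = ln(4.813/0.895) = 1.6822522
1/T1 - 1/T2 = 1/324 - 1/419 = 0.000699784908
Ea = 8.314 * 1.6822522 / 0.000699784908
Ea = 19986 J/mol


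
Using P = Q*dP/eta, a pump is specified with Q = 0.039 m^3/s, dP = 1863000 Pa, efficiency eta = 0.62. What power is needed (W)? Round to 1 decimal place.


P = Q * dP / eta
P = 0.039 * 1863000 / 0.62
P = 72657.0 / 0.62
P = 117188.7 W


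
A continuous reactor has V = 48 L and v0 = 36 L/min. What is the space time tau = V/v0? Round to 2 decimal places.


tau = V / v0
tau = 48 / 36
tau = 1.33 min


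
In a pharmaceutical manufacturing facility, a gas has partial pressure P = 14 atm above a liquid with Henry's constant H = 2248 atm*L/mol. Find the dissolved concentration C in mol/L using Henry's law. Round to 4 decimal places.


C = P / H
C = 14 / 2248
C = 0.0062 mol/L


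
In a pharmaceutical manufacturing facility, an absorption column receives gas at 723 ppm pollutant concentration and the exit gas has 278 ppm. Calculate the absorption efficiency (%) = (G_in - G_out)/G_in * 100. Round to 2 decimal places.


Efficiency = (G_in - G_out) / G_in * 100%
Efficiency = (723 - 278) / 723 * 100
Efficiency = 445 / 723 * 100
Efficiency = 61.55%


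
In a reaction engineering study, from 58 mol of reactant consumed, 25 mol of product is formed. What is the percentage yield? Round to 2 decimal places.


Yield = (moles product / moles consumed) * 100%
Yield = (25 / 58) * 100
Yield = 0.431 * 100
Yield = 43.10%


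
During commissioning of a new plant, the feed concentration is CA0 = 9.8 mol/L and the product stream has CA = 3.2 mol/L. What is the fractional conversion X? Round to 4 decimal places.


X = (CA0 - CA) / CA0
X = (9.8 - 3.2) / 9.8
X = 6.6 / 9.8
X = 0.6735


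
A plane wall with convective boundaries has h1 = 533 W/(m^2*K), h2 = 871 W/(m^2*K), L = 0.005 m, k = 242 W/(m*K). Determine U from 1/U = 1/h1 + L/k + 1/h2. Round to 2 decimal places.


1/U = 1/h1 + L/k + 1/h2
1/U = 1/533 + 0.005/242 + 1/871
1/U = 0.0018761726 + 2.06612e-05 + 0.0011481056
1/U = 0.0030449394
U = 328.41 W/(m^2*K)


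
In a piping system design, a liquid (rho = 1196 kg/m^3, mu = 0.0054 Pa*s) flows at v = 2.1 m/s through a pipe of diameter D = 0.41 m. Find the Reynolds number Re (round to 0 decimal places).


Re = rho * v * D / mu
Re = 1196 * 2.1 * 0.41 / 0.0054
Re = 1029.756 / 0.0054
Re = 190696


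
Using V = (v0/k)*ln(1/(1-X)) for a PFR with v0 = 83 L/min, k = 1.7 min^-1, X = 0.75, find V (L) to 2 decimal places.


V = (v0/k) * ln(1/(1-X))
V = (83/1.7) * ln(1/(1-0.75))
V = 48.823529 * ln(4.0)
V = 48.823529 * 1.386294
V = 67.68 L


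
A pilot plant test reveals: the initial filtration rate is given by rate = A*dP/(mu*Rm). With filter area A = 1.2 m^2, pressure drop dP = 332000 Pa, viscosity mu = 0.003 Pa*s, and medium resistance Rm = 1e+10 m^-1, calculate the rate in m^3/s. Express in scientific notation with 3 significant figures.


rate = A * dP / (mu * Rm)
rate = 1.2 * 332000 / (0.003 * 1e+10)
rate = 398400.0 / 3.000e+07
rate = 1.33e-02 m^3/s


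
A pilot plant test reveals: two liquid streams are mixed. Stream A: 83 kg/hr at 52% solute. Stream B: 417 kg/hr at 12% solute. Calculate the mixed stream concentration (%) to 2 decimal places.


Mass balance on solute: F1*x1 + F2*x2 = F3*x3
F3 = F1 + F2 = 83 + 417 = 500 kg/hr
x3 = (F1*x1 + F2*x2)/F3
x3 = (83*0.52 + 417*0.12) / 500
x3 = 18.64%


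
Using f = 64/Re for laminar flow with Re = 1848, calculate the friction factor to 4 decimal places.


f = 64 / Re
f = 64 / 1848
f = 0.0346


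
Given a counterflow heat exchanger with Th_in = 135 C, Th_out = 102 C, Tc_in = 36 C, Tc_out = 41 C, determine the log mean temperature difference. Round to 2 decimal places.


dT1 = Th_in - Tc_out = 135 - 41 = 94
dT2 = Th_out - Tc_in = 102 - 36 = 66
LMTD = (dT1 - dT2) / ln(dT1/dT2)
LMTD = (94 - 66) / ln(94/66)
LMTD = 79.18 K


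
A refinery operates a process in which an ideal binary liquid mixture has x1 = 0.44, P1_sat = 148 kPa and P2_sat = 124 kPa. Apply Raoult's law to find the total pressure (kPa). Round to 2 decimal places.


P = x1*P1_sat + x2*P2_sat
x2 = 1 - x1 = 1 - 0.44 = 0.56
P = 0.44*148 + 0.56*124
P = 65.12 + 69.44
P = 134.56 kPa


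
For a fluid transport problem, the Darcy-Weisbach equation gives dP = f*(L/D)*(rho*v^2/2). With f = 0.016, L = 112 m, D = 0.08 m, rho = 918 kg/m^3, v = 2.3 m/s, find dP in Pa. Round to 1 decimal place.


dP = f * (L/D) * (rho*v^2/2)
dP = 0.016 * (112/0.08) * (918*2.3^2/2)
L/D = 1400.0
rho*v^2/2 = 918*5.29/2 = 2428.11
dP = 0.016 * 1400.0 * 2428.11
dP = 54389.7 Pa


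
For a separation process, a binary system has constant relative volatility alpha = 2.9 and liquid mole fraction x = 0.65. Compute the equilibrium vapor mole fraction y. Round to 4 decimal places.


y = alpha*x / (1 + (alpha-1)*x)
y = 2.9*0.65 / (1 + (2.9-1)*0.65)
y = 1.885 / (1 + 1.235)
y = 1.885 / 2.235
y = 0.8434


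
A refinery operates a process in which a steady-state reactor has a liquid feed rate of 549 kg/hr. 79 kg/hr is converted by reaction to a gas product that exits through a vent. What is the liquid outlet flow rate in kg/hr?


Steady-state mass balance on the main outlet: F_out = F_in - F_removed
F_out = 549 - 79
F_out = 470 kg/hr


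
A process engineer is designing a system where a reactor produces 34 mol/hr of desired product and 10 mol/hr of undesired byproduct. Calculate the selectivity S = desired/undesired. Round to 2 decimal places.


S = desired product rate / undesired product rate
S = 34 / 10
S = 3.40


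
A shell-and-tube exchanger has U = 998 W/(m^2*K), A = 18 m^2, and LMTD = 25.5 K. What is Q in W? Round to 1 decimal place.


Q = U * A * LMTD
Q = 998 * 18 * 25.5
Q = 458082.0 W


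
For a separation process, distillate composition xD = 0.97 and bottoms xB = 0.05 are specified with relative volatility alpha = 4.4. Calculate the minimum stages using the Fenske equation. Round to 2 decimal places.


N_min = ln((xD*(1-xB))/(xB*(1-xD))) / ln(alpha)
Numerator inside ln: 0.9215 / 0.0015 = 614.333333
ln(614.333333) = 6.420538
ln(alpha) = ln(4.4) = 1.481605
N_min = 6.420538 / 1.481605 = 4.33


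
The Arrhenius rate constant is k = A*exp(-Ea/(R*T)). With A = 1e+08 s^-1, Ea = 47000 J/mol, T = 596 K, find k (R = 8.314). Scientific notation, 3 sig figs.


k = A * exp(-Ea/(R*T))
k = 1e+08 * exp(-47000 / (8.314 * 596))
k = 1e+08 * exp(-9.485093)
k = 7.60e+03


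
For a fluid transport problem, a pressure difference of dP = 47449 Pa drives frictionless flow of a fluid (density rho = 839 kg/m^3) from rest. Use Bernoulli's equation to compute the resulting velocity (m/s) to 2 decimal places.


v = sqrt(2*dP/rho)
v = sqrt(2*47449/839)
v = sqrt(113.108462)
v = 10.64 m/s


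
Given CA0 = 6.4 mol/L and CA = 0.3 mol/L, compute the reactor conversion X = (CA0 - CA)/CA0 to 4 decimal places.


X = (CA0 - CA) / CA0
X = (6.4 - 0.3) / 6.4
X = 6.1 / 6.4
X = 0.9531


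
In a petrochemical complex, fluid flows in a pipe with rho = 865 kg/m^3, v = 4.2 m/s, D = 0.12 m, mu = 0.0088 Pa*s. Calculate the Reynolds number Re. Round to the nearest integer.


Re = rho * v * D / mu
Re = 865 * 4.2 * 0.12 / 0.0088
Re = 435.96 / 0.0088
Re = 49541


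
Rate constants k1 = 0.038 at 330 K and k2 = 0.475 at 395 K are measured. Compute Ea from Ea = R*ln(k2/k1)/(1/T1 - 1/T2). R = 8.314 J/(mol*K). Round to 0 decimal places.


Ea = R * ln(k2/k1) / (1/T1 - 1/T2)
ln(k2/k1) = ln(0.475/0.038) = 2.5257286
1/T1 - 1/T2 = 1/330 - 1/395 = 0.000498657461
Ea = 8.314 * 2.5257286 / 0.000498657461
Ea = 42111 J/mol


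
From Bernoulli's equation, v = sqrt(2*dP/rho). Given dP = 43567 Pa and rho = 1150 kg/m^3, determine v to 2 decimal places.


v = sqrt(2*dP/rho)
v = sqrt(2*43567/1150)
v = sqrt(75.768696)
v = 8.70 m/s


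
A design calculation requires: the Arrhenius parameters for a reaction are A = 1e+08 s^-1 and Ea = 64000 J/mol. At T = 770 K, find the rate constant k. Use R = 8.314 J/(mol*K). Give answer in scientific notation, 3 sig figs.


k = A * exp(-Ea/(R*T))
k = 1e+08 * exp(-64000 / (8.314 * 770))
k = 1e+08 * exp(-9.99722)
k = 4.55e+03


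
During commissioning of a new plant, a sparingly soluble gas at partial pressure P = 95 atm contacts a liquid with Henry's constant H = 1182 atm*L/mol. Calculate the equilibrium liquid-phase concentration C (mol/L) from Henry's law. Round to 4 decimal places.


C = P / H
C = 95 / 1182
C = 0.0804 mol/L


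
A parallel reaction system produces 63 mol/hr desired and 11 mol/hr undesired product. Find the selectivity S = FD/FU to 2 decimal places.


S = desired product rate / undesired product rate
S = 63 / 11
S = 5.73


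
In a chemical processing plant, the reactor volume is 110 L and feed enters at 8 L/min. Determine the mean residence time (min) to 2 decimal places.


tau = V / v0
tau = 110 / 8
tau = 13.75 min


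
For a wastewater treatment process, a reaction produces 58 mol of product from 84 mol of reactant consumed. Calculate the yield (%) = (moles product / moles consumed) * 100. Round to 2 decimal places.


Yield = (moles product / moles consumed) * 100%
Yield = (58 / 84) * 100
Yield = 0.6905 * 100
Yield = 69.05%


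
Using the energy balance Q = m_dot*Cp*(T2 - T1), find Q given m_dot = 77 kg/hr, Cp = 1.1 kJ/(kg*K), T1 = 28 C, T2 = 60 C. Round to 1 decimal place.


Q = m_dot * Cp * (T2 - T1)
Q = 77 * 1.1 * (60 - 28)
Q = 77 * 1.1 * 32
Q = 2710.4 kJ/hr


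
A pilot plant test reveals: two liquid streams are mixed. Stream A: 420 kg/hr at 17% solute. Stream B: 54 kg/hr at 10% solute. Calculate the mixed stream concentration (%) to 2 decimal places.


Mass balance on solute: F1*x1 + F2*x2 = F3*x3
F3 = F1 + F2 = 420 + 54 = 474 kg/hr
x3 = (F1*x1 + F2*x2)/F3
x3 = (420*0.17 + 54*0.1) / 474
x3 = 16.20%


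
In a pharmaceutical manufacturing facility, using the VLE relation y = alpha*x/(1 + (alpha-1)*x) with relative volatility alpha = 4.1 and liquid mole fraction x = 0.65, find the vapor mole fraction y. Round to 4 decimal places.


y = alpha*x / (1 + (alpha-1)*x)
y = 4.1*0.65 / (1 + (4.1-1)*0.65)
y = 2.665 / (1 + 2.015)
y = 2.665 / 3.015
y = 0.8839


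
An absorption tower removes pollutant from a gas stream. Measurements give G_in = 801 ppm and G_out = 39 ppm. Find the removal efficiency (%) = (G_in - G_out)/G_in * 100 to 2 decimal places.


Efficiency = (G_in - G_out) / G_in * 100%
Efficiency = (801 - 39) / 801 * 100
Efficiency = 762 / 801 * 100
Efficiency = 95.13%


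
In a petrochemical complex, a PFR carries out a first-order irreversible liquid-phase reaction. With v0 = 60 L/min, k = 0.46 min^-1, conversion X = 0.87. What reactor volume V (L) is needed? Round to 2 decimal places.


V = (v0/k) * ln(1/(1-X))
V = (60/0.46) * ln(1/(1-0.87))
V = 130.434783 * ln(7.692308)
V = 130.434783 * 2.040221
V = 266.12 L


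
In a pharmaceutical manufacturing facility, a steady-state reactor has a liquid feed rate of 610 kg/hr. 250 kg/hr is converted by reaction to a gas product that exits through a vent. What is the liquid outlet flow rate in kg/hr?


Steady-state mass balance on the main outlet: F_out = F_in - F_removed
F_out = 610 - 250
F_out = 360 kg/hr


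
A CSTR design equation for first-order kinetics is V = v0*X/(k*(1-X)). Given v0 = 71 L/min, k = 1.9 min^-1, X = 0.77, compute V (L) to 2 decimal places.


V = v0 * X / (k * (1 - X))
V = 71 * 0.77 / (1.9 * (1 - 0.77))
V = 54.67 / (1.9 * 0.23)
V = 54.67 / 0.437
V = 125.10 L


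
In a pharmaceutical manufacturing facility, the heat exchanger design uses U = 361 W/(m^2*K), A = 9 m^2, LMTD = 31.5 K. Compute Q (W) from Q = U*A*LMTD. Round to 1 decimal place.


Q = U * A * LMTD
Q = 361 * 9 * 31.5
Q = 102343.5 W


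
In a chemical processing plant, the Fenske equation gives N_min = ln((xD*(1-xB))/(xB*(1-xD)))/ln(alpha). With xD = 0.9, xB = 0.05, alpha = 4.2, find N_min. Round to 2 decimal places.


N_min = ln((xD*(1-xB))/(xB*(1-xD))) / ln(alpha)
Numerator inside ln: 0.855 / 0.005 = 171.0
ln(171.0) = 5.141664
ln(alpha) = ln(4.2) = 1.435085
N_min = 5.141664 / 1.435085 = 3.58


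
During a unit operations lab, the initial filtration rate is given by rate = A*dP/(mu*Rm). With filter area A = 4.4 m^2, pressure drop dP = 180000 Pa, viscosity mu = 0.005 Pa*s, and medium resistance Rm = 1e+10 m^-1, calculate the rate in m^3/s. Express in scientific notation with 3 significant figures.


rate = A * dP / (mu * Rm)
rate = 4.4 * 180000 / (0.005 * 1e+10)
rate = 792000.0 / 5.000e+07
rate = 1.58e-02 m^3/s


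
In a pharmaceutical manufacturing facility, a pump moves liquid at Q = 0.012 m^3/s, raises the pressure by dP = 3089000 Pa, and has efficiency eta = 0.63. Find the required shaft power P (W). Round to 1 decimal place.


P = Q * dP / eta
P = 0.012 * 3089000 / 0.63
P = 37068.0 / 0.63
P = 58838.1 W


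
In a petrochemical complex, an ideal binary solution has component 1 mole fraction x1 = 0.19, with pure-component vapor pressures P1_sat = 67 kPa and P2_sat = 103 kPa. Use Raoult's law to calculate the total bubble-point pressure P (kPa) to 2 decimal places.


P = x1*P1_sat + x2*P2_sat
x2 = 1 - x1 = 1 - 0.19 = 0.81
P = 0.19*67 + 0.81*103
P = 12.73 + 83.43
P = 96.16 kPa


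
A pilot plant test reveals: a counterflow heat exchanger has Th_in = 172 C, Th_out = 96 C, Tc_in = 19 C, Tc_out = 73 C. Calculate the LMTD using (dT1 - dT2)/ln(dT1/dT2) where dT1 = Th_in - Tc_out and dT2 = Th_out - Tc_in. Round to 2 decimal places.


dT1 = Th_in - Tc_out = 172 - 73 = 99
dT2 = Th_out - Tc_in = 96 - 19 = 77
LMTD = (dT1 - dT2) / ln(dT1/dT2)
LMTD = (99 - 77) / ln(99/77)
LMTD = 87.54 K


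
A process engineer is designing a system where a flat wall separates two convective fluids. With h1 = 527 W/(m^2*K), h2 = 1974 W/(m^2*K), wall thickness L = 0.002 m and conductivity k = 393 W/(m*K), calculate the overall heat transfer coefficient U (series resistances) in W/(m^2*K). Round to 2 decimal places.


1/U = 1/h1 + L/k + 1/h2
1/U = 1/527 + 0.002/393 + 1/1974
1/U = 0.0018975332 + 5.0891e-06 + 0.0005065856
1/U = 0.0024092079
U = 415.07 W/(m^2*K)


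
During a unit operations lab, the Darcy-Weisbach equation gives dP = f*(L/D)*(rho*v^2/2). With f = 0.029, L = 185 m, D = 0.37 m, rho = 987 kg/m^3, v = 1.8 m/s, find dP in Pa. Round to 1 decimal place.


dP = f * (L/D) * (rho*v^2/2)
dP = 0.029 * (185/0.37) * (987*1.8^2/2)
L/D = 500.0
rho*v^2/2 = 987*3.24/2 = 1598.94
dP = 0.029 * 500.0 * 1598.94
dP = 23184.6 Pa


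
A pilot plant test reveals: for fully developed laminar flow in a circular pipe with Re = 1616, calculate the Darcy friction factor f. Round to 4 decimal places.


f = 64 / Re
f = 64 / 1616
f = 0.0396


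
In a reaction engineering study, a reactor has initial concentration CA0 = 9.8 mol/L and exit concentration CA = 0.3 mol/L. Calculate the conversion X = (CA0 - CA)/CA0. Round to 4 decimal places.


X = (CA0 - CA) / CA0
X = (9.8 - 0.3) / 9.8
X = 9.5 / 9.8
X = 0.9694


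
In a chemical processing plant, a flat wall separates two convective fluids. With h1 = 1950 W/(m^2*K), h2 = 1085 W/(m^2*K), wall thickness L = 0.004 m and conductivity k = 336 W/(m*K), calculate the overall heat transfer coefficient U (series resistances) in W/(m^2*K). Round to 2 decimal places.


1/U = 1/h1 + L/k + 1/h2
1/U = 1/1950 + 0.004/336 + 1/1085
1/U = 0.0005128205 + 1.19048e-05 + 0.000921659
1/U = 0.0014463843
U = 691.38 W/(m^2*K)


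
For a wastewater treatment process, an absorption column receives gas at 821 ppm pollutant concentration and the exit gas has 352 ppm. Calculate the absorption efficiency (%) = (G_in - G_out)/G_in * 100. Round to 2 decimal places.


Efficiency = (G_in - G_out) / G_in * 100%
Efficiency = (821 - 352) / 821 * 100
Efficiency = 469 / 821 * 100
Efficiency = 57.13%


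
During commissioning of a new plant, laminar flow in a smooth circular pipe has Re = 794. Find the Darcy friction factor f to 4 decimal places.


f = 64 / Re
f = 64 / 794
f = 0.0806


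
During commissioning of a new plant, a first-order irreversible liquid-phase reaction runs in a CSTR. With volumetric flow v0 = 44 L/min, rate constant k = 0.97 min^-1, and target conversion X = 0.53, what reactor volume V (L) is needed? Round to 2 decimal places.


V = v0 * X / (k * (1 - X))
V = 44 * 0.53 / (0.97 * (1 - 0.53))
V = 23.32 / (0.97 * 0.47)
V = 23.32 / 0.4559
V = 51.15 L


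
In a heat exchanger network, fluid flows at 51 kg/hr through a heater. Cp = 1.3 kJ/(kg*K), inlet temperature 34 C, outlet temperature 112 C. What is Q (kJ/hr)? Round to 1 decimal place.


Q = m_dot * Cp * (T2 - T1)
Q = 51 * 1.3 * (112 - 34)
Q = 51 * 1.3 * 78
Q = 5171.4 kJ/hr


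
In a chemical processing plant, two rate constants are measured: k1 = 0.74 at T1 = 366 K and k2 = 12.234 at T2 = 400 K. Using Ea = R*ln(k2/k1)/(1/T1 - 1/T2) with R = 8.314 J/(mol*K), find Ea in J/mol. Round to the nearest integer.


Ea = R * ln(k2/k1) / (1/T1 - 1/T2)
ln(k2/k1) = ln(12.234/0.74) = 2.8053241
1/T1 - 1/T2 = 1/366 - 1/400 = 0.000232240437
Ea = 8.314 * 2.8053241 / 0.000232240437
Ea = 100428 J/mol


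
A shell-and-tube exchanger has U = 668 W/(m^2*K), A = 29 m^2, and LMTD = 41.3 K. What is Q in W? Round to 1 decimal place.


Q = U * A * LMTD
Q = 668 * 29 * 41.3
Q = 800063.6 W


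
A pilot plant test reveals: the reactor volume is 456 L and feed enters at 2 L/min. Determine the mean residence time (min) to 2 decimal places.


tau = V / v0
tau = 456 / 2
tau = 228.00 min


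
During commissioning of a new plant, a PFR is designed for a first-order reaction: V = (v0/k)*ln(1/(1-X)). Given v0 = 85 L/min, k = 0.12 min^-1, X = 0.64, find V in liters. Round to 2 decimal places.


V = (v0/k) * ln(1/(1-X))
V = (85/0.12) * ln(1/(1-0.64))
V = 708.333333 * ln(2.777778)
V = 708.333333 * 1.021651
V = 723.67 L


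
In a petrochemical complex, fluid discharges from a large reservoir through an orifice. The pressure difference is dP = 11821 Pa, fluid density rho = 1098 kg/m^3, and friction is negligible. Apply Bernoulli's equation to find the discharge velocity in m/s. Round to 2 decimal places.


v = sqrt(2*dP/rho)
v = sqrt(2*11821/1098)
v = sqrt(21.531876)
v = 4.64 m/s


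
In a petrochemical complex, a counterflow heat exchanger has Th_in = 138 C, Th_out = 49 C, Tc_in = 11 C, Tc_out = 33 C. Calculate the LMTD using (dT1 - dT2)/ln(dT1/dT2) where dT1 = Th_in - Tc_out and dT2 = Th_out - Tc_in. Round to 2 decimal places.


dT1 = Th_in - Tc_out = 138 - 33 = 105
dT2 = Th_out - Tc_in = 49 - 11 = 38
LMTD = (dT1 - dT2) / ln(dT1/dT2)
LMTD = (105 - 38) / ln(105/38)
LMTD = 65.92 K


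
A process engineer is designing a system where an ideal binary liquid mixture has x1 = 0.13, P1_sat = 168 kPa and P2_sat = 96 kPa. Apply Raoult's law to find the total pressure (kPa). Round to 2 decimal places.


P = x1*P1_sat + x2*P2_sat
x2 = 1 - x1 = 1 - 0.13 = 0.87
P = 0.13*168 + 0.87*96
P = 21.84 + 83.52
P = 105.36 kPa


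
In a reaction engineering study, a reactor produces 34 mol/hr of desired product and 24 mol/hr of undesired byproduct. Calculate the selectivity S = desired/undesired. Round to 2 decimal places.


S = desired product rate / undesired product rate
S = 34 / 24
S = 1.42


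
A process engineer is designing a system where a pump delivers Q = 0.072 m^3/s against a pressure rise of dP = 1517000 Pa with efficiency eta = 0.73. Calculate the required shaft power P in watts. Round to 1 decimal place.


P = Q * dP / eta
P = 0.072 * 1517000 / 0.73
P = 109224.0 / 0.73
P = 149621.9 W


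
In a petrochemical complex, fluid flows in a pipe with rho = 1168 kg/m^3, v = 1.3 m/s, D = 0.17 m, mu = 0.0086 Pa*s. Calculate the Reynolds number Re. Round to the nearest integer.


Re = rho * v * D / mu
Re = 1168 * 1.3 * 0.17 / 0.0086
Re = 258.128 / 0.0086
Re = 30015


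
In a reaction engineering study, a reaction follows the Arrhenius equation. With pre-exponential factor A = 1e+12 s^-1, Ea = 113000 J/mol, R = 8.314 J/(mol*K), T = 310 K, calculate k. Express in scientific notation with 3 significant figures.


k = A * exp(-Ea/(R*T))
k = 1e+12 * exp(-113000 / (8.314 * 310))
k = 1e+12 * exp(-43.843653)
k = 9.10e-08


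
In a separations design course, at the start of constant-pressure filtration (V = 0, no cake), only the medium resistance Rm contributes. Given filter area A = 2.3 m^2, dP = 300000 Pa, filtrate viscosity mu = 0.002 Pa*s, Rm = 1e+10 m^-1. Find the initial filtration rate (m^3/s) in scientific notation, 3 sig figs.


rate = A * dP / (mu * Rm)
rate = 2.3 * 300000 / (0.002 * 1e+10)
rate = 690000.0 / 2.000e+07
rate = 3.45e-02 m^3/s


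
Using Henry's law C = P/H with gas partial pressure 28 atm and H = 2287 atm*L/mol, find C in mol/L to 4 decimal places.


C = P / H
C = 28 / 2287
C = 0.0122 mol/L


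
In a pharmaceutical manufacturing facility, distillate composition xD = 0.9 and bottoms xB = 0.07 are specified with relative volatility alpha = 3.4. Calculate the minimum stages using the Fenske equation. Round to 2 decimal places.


N_min = ln((xD*(1-xB))/(xB*(1-xD))) / ln(alpha)
Numerator inside ln: 0.837 / 0.007 = 119.571429
ln(119.571429) = 4.783914
ln(alpha) = ln(3.4) = 1.223775
N_min = 4.783914 / 1.223775 = 3.91


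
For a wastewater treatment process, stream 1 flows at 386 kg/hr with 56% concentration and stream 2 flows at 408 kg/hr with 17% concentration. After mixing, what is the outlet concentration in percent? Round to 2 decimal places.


Mass balance on solute: F1*x1 + F2*x2 = F3*x3
F3 = F1 + F2 = 386 + 408 = 794 kg/hr
x3 = (F1*x1 + F2*x2)/F3
x3 = (386*0.56 + 408*0.17) / 794
x3 = 35.96%


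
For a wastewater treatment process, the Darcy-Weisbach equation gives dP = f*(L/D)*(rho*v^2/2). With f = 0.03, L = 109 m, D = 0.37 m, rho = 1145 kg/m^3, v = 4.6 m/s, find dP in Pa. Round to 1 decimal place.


dP = f * (L/D) * (rho*v^2/2)
dP = 0.03 * (109/0.37) * (1145*4.6^2/2)
L/D = 294.59459459
rho*v^2/2 = 1145*21.16/2 = 12114.1
dP = 0.03 * 294.59459459 * 12114.1
dP = 107062.5 Pa


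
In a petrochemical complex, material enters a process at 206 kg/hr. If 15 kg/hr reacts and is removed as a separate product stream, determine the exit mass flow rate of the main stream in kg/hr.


Steady-state mass balance on the main outlet: F_out = F_in - F_removed
F_out = 206 - 15
F_out = 191 kg/hr


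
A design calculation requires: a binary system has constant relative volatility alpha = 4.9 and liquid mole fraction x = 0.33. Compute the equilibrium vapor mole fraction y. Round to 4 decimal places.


y = alpha*x / (1 + (alpha-1)*x)
y = 4.9*0.33 / (1 + (4.9-1)*0.33)
y = 1.617 / (1 + 1.287)
y = 1.617 / 2.287
y = 0.7070


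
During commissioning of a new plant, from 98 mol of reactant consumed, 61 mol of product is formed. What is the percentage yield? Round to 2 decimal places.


Yield = (moles product / moles consumed) * 100%
Yield = (61 / 98) * 100
Yield = 0.6224 * 100
Yield = 62.24%


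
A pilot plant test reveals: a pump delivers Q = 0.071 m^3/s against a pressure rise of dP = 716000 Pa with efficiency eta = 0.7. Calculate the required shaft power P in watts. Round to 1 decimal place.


P = Q * dP / eta
P = 0.071 * 716000 / 0.7
P = 50836.0 / 0.7
P = 72622.9 W


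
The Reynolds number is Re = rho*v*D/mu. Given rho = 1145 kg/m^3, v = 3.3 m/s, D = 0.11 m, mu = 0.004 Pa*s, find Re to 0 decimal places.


Re = rho * v * D / mu
Re = 1145 * 3.3 * 0.11 / 0.004
Re = 415.635 / 0.004
Re = 103909


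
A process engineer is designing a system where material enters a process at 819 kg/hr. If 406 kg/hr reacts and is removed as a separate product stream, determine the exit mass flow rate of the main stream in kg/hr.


Steady-state mass balance on the main outlet: F_out = F_in - F_removed
F_out = 819 - 406
F_out = 413 kg/hr


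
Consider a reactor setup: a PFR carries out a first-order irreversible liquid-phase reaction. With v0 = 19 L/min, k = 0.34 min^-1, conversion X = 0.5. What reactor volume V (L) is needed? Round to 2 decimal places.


V = (v0/k) * ln(1/(1-X))
V = (19/0.34) * ln(1/(1-0.5))
V = 55.882353 * ln(2.0)
V = 55.882353 * 0.693147
V = 38.73 L


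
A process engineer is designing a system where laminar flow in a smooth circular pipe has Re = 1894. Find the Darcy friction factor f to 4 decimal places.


f = 64 / Re
f = 64 / 1894
f = 0.0338


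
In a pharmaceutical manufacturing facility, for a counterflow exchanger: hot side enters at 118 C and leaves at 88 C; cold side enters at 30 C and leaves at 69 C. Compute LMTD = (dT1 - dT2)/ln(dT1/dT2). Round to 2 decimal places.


dT1 = Th_in - Tc_out = 118 - 69 = 49
dT2 = Th_out - Tc_in = 88 - 30 = 58
LMTD = (dT1 - dT2) / ln(dT1/dT2)
LMTD = (49 - 58) / ln(49/58)
LMTD = 53.37 K


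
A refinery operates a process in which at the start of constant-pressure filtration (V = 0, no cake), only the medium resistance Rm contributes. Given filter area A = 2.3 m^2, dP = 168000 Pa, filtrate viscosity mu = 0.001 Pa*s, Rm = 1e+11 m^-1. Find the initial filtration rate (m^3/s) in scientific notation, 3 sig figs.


rate = A * dP / (mu * Rm)
rate = 2.3 * 168000 / (0.001 * 1e+11)
rate = 386400.0 / 1.000e+08
rate = 3.86e-03 m^3/s


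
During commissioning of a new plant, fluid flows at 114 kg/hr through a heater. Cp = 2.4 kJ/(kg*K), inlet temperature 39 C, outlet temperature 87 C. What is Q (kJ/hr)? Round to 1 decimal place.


Q = m_dot * Cp * (T2 - T1)
Q = 114 * 2.4 * (87 - 39)
Q = 114 * 2.4 * 48
Q = 13132.8 kJ/hr


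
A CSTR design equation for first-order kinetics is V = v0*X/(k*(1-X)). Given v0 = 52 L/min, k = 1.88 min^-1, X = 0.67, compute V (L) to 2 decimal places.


V = v0 * X / (k * (1 - X))
V = 52 * 0.67 / (1.88 * (1 - 0.67))
V = 34.84 / (1.88 * 0.33)
V = 34.84 / 0.6204
V = 56.16 L


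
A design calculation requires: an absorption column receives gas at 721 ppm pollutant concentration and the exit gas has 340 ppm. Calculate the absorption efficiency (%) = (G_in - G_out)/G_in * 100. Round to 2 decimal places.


Efficiency = (G_in - G_out) / G_in * 100%
Efficiency = (721 - 340) / 721 * 100
Efficiency = 381 / 721 * 100
Efficiency = 52.84%


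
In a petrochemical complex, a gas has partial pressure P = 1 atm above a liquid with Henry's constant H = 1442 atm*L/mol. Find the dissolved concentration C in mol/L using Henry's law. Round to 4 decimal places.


C = P / H
C = 1 / 1442
C = 0.0007 mol/L
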